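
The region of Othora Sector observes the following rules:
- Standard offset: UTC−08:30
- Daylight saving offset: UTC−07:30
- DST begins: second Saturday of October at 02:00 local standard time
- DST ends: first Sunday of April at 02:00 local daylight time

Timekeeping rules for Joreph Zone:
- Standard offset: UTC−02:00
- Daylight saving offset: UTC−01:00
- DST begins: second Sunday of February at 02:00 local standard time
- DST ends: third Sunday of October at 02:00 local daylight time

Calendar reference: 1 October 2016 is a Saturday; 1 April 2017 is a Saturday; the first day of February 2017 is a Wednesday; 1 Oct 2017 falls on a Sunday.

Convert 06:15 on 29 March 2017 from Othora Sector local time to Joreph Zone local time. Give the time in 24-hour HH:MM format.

12:45

1 October 2016 is a Saturday, so the first Saturday is October 1 and the second is October 8.
1 April 2017 is a Saturday, so the first Sunday is April 2.
29 March 2017 falls between 8 October 2016 and 2 April 2017, so daylight saving is in effect and Othora Sector is at UTC−07:30.
06:15 Othora Sector + 7h30m = 13:45 UTC.
1 February 2017 is a Wednesday, so the first Sunday is February 5 and the second is February 12.
1 October 2017 is a Sunday, so the first Sunday is October 1 and the third is October 15.
At the standard offset (UTC−02:00), 13:45 UTC − 2h = 11:45 Joreph Zone standard time.
The standard-time date in Joreph Zone, 29 March 2017, falls between 12 February and 15 October, so daylight saving is in effect and Joreph Zone is at UTC−01:00.
13:45 UTC − 1h = 12:45 Joreph Zone.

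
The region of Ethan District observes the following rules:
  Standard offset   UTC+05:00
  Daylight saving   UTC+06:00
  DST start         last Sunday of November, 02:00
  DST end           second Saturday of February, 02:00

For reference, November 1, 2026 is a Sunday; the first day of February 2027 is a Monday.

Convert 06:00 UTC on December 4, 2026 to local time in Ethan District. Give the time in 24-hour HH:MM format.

12:00

1 November 2026 is a Sunday, so Sundays fall on 1, 8, 15, 22, 29; the last is November 29.
1 February 2027 is a Monday, so the first Saturday is February 6 and the second is February 13.
At the standard offset (UTC+05:00), 06:00 UTC + 5h = 11:00 Ethan District standard time.
Daylight saving runs 29 November 2026 – 13 February 2027; the standard-time date in Ethan District, December 4, 2026, is inside that window, so Ethan District is at UTC+06:00.
06:00 UTC + 6h = 12:00 local.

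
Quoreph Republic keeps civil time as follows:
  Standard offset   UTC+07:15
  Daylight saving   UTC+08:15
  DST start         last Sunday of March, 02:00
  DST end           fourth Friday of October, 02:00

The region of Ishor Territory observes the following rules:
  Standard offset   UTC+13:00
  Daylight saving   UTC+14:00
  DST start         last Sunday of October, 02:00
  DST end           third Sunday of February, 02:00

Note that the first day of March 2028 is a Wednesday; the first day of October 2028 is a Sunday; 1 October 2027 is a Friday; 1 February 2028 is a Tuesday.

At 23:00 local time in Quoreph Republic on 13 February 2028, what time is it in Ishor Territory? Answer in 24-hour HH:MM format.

05:45

1 March 2028 is a Wednesday, so Sundays fall on 5, 12, 19, 26; the last is March 26.
1 October 2028 is a Sunday, so the first Friday is October 6 and the fourth is October 27.
Daylight saving runs 26 March – 27 October; 13 February 2028 is outside that window, so Quoreph Republic is on standard time at UTC+07:15.
23:00 Quoreph Republic − 7h15m = 15:45 UTC.
1 October 2027 is a Friday, so Sundays fall on 3, 10, 17, 24, 31; the last is October 31.
1 February 2028 is a Tuesday, so the first Sunday is February 6 and the third is February 20.
At the standard offset (UTC+13:00), 15:45 UTC + 13h = 04:45 Ishor Territory standard time (rolling into the next day, 14 February 2028).
The standard-time date in Ishor Territory, 14 February 2028, falls between 31 October 2027 and 20 February 2028, so daylight saving is in effect and Ishor Territory is at UTC+14:00.
15:45 UTC + 14h = 05:45 Ishor Territory (rolling into the next day, 14 February 2028).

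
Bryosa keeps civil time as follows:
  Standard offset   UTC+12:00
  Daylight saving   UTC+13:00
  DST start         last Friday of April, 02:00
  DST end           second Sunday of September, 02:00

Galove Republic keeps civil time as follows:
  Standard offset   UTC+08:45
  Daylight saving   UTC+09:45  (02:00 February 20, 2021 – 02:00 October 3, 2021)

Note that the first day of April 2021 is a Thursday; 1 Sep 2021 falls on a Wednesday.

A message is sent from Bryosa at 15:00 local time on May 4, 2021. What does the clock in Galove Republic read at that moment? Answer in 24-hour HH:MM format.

1 April 2021 is a Thursday, so Fridays fall on 2, 9, 16, 23, 30; the last is April 30.
1 September 2021 is a Wednesday, so the first Sunday is September 5 and the second is September 12.
May 4, 2021 lies within the daylight-saving period (30 April – 12 September), so Bryosa is on daylight time, UTC+13:00.
15:00 Bryosa − 13h = 02:00 UTC.
At the standard offset (UTC+08:45), 02:00 UTC + 8h45m = 10:45 Galove Republic standard time.
The standard-time date in Galove Republic, May 4, 2021, falls between 20 February and 3 October, so daylight saving is in effect and Galove Republic is at UTC+09:45.
02:00 UTC + 9h45m = 11:45 Galove Republic.

11:45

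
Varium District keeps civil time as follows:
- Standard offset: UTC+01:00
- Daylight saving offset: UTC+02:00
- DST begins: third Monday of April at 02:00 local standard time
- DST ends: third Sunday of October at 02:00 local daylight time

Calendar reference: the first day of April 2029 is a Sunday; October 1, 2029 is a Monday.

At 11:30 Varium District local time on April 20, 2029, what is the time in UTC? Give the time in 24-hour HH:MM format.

1 April 2029 is a Sunday, so the first Monday is April 2 and the third is April 16.
1 October 2029 is a Monday, so the first Sunday is October 7 and the third is October 21.
April 20, 2029 falls between 16 April and 21 October, so daylight saving is in effect and Varium District is at UTC+02:00.
11:30 local − 2h = 09:30 UTC.

09:30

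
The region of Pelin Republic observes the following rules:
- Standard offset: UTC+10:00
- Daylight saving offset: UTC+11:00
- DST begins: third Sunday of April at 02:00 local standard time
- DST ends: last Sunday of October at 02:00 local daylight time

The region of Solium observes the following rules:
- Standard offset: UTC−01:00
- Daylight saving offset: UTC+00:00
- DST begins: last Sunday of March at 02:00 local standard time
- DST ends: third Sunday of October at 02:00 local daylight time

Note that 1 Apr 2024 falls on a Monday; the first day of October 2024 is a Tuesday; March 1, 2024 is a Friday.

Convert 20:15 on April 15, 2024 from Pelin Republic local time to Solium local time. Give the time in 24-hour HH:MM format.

1 April 2024 is a Monday, so the first Sunday is April 7 and the third is April 21.
1 October 2024 is a Tuesday, so Sundays fall on 6, 13, 20, 27; the last is October 27.
April 15, 2024 is outside the daylight-saving period (21 April – 27 October), so Pelin Republic is on standard time, UTC+10:00.
20:15 Pelin Republic − 10h = 10:15 UTC.
1 March 2024 is a Friday, so Sundays fall on 3, 10, 17, 24, 31; the last is March 31.
1 October 2024 is a Tuesday, so the first Sunday is October 6 and the third is October 20.
At the standard offset (UTC−01:00), 10:15 UTC − 1h = 09:15 Solium standard time.
The standard-time date in Solium, April 15, 2024, lies within the daylight-saving period (31 March – 20 October), so Solium is on daylight time, UTC+00:00.
10:15 UTC + 0h = 10:15 Solium.

10:15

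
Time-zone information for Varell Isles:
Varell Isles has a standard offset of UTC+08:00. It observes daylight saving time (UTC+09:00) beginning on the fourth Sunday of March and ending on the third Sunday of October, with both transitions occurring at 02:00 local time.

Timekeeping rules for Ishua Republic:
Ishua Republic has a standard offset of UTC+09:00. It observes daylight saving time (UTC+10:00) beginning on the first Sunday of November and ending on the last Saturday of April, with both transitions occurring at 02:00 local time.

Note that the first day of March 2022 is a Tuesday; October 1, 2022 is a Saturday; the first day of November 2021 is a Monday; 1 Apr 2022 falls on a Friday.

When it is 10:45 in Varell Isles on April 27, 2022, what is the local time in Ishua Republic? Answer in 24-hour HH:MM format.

11:45

1 March 2022 is a Tuesday, so the first Sunday is March 6 and the fourth is March 27.
1 October 2022 is a Saturday, so the first Sunday is October 2 and the third is October 16.
Daylight saving runs 27 March – 16 October; April 27, 2022 is inside that window, so Varell Isles is at UTC+09:00.
10:45 Varell Isles − 9h = 01:45 UTC.
1 November 2021 is a Monday, so the first Sunday is November 7.
1 April 2022 is a Friday, so Saturdays fall on 2, 9, 16, 23, 30; the last is April 30.
At the standard offset (UTC+09:00), 01:45 UTC + 9h = 10:45 Ishua Republic standard time.
The standard-time date in Ishua Republic, April 27, 2022, lies within the daylight-saving period (7 November 2021 – 30 April 2022), so Ishua Republic is on daylight time, UTC+10:00.
01:45 UTC + 10h = 11:45 Ishua Republic.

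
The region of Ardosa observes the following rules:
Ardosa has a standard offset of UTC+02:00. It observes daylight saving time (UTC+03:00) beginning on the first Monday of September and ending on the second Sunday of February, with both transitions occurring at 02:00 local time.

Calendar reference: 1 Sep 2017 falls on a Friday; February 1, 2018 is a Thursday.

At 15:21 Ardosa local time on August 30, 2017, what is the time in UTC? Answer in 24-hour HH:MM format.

1 September 2017 is a Friday, so the first Monday is September 4.
1 February 2018 is a Thursday, so the first Sunday is February 4 and the second is February 11.
August 30, 2017 is outside the daylight-saving period (4 September 2017 – 11 February 2018), so Ardosa is on standard time, UTC+02:00.
15:21 local − 2h = 13:21 UTC.

13:21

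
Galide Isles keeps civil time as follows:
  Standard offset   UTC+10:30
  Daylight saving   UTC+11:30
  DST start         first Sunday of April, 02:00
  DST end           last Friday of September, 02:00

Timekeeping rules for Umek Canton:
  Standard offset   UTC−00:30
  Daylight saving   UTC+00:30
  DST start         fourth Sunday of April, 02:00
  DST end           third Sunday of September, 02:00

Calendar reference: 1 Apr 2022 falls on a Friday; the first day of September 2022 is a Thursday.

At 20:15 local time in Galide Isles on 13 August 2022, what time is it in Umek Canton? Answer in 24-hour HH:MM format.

09:15

1 April 2022 is a Friday, so the first Sunday is April 3.
1 September 2022 is a Thursday, so Fridays fall on 2, 9, 16, 23, 30; the last is September 30.
13 August 2022 falls between 3 April and 30 September, so daylight saving is in effect and Galide Isles is at UTC+11:30.
20:15 Galide Isles − 11h30m = 08:45 UTC.
1 April 2022 is a Friday, so the first Sunday is April 3 and the fourth is April 24.
1 September 2022 is a Thursday, so the first Sunday is September 4 and the third is September 18.
At the standard offset (UTC−00:30), 08:45 UTC − 0h30m = 08:15 Umek Canton standard time.
The standard-time date in Umek Canton, 13 August 2022, falls between 24 April and 18 September, so daylight saving is in effect and Umek Canton is at UTC+00:30.
08:45 UTC + 0h30m = 09:15 Umek Canton.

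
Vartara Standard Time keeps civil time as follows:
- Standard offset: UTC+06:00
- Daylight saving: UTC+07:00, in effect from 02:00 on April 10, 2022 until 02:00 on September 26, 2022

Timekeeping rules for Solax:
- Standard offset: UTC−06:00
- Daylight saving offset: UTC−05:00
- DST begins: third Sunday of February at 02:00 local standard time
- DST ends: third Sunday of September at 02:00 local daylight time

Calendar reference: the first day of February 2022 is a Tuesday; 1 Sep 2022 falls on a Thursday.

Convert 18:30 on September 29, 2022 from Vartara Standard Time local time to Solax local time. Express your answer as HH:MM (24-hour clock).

06:30

September 29, 2022 does not fall between 10 April and 26 September, so daylight saving is not in effect and Vartara Standard Time is at UTC+06:00.
18:30 Vartara Standard Time − 6h = 12:30 UTC.
1 February 2022 is a Tuesday, so the first Sunday is February 6 and the third is February 20.
1 September 2022 is a Thursday, so the first Sunday is September 4 and the third is September 18.
At the standard offset (UTC−06:00), 12:30 UTC − 6h = 06:30 Solax standard time.
The standard-time date in Solax, September 29, 2022, does not fall between 20 February and 18 September, so daylight saving is not in effect and Solax is at UTC−06:00.
12:30 UTC − 6h = 06:30 Solax.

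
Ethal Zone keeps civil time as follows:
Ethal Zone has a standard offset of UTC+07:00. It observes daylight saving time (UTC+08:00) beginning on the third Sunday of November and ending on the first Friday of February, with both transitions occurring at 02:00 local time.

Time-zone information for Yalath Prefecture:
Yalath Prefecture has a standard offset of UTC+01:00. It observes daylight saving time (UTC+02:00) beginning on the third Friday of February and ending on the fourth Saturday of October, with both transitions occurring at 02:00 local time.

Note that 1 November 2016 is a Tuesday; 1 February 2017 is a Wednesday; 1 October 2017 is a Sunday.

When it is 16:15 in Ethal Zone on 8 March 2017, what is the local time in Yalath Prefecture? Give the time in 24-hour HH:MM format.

1 November 2016 is a Tuesday, so the first Sunday is November 6 and the third is November 20.
1 February 2017 is a Wednesday, so the first Friday is February 3.
8 March 2017 is outside the daylight-saving period (20 November 2016 – 3 February 2017), so Ethal Zone is on standard time, UTC+07:00.
16:15 Ethal Zone − 7h = 09:15 UTC.
1 February 2017 is a Wednesday, so the first Friday is February 3 and the third is February 17.
1 October 2017 is a Sunday, so the first Saturday is October 7 and the fourth is October 28.
At the standard offset (UTC+01:00), 09:15 UTC + 1h = 10:15 Yalath Prefecture standard time.
The standard-time date in Yalath Prefecture, 8 March 2017, falls between 17 February and 28 October, so daylight saving is in effect and Yalath Prefecture is at UTC+02:00.
09:15 UTC + 2h = 11:15 Yalath Prefecture.

11:15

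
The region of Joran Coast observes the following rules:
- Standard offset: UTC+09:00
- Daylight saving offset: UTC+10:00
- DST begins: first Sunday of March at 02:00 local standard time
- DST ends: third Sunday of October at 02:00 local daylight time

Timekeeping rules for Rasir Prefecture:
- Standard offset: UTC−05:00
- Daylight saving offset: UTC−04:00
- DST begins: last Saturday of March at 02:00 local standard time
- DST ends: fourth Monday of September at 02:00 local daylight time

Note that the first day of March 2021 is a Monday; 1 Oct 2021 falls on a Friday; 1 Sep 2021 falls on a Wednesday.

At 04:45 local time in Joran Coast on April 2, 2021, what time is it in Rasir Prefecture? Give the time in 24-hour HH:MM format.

1 March 2021 is a Monday, so the first Sunday is March 7.
1 October 2021 is a Friday, so the first Sunday is October 3 and the third is October 17.
April 2, 2021 falls between 7 March and 17 October, so daylight saving is in effect and Joran Coast is at UTC+10:00.
04:45 Joran Coast − 10h = 18:45 UTC (rolling into the previous day, 1 April 2021).
1 March 2021 is a Monday, so Saturdays fall on 6, 13, 20, 27; the last is March 27.
1 September 2021 is a Wednesday, so the first Monday is September 6 and the fourth is September 27.
At the standard offset (UTC−05:00), 18:45 UTC − 5h = 13:45 Rasir Prefecture standard time.
Daylight saving runs 27 March – 27 September; the standard-time date in Rasir Prefecture, April 1, 2021, is inside that window, so Rasir Prefecture is at UTC−04:00.
18:45 UTC − 4h = 14:45 Rasir Prefecture.

14:45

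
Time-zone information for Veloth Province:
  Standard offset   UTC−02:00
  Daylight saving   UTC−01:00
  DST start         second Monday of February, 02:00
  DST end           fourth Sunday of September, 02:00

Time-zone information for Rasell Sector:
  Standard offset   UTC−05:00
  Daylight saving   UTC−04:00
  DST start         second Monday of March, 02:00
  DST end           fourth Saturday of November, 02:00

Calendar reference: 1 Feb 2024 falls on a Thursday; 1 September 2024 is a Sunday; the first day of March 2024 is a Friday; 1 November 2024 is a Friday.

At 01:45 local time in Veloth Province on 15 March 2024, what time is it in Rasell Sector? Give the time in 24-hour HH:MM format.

22:45

1 February 2024 is a Thursday, so the first Monday is February 5 and the second is February 12.
1 September 2024 is a Sunday, so the first Sunday is September 1 and the fourth is September 22.
Daylight saving runs 12 February – 22 September; 15 March 2024 is inside that window, so Veloth Province is at UTC−01:00.
01:45 Veloth Province + 1h = 02:45 UTC.
1 March 2024 is a Friday, so the first Monday is March 4 and the second is March 11.
1 November 2024 is a Friday, so the first Saturday is November 2 and the fourth is November 23.
At the standard offset (UTC−05:00), 02:45 UTC − 5h = 21:45 Rasell Sector standard time (rolling into the previous day, 14 March 2024).
The standard-time date in Rasell Sector, 14 March 2024, lies within the daylight-saving period (11 March – 23 November), so Rasell Sector is on daylight time, UTC−04:00.
02:45 UTC − 4h = 22:45 Rasell Sector (rolling into the previous day, 14 March 2024).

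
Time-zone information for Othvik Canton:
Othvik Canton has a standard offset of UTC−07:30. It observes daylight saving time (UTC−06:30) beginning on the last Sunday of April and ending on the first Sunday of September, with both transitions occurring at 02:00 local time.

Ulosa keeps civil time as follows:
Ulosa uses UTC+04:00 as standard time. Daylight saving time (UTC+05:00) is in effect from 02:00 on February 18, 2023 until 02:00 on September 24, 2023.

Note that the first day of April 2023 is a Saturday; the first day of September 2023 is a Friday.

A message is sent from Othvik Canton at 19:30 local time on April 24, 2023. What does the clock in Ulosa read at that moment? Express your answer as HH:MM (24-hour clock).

08:00

1 April 2023 is a Saturday, so Sundays fall on 2, 9, 16, 23, 30; the last is April 30.
1 September 2023 is a Friday, so the first Sunday is September 3.
April 24, 2023 is outside the daylight-saving period (30 April – 3 September), so Othvik Canton is on standard time, UTC−07:30.
19:30 Othvik Canton + 7h30m = 03:00 UTC (rolling into the next day, 25 April 2023).
At the standard offset (UTC+04:00), 03:00 UTC + 4h = 07:00 Ulosa standard time.
Daylight saving runs 18 February – 24 September; the standard-time date in Ulosa, April 25, 2023, is inside that window, so Ulosa is at UTC+05:00.
03:00 UTC + 5h = 08:00 Ulosa.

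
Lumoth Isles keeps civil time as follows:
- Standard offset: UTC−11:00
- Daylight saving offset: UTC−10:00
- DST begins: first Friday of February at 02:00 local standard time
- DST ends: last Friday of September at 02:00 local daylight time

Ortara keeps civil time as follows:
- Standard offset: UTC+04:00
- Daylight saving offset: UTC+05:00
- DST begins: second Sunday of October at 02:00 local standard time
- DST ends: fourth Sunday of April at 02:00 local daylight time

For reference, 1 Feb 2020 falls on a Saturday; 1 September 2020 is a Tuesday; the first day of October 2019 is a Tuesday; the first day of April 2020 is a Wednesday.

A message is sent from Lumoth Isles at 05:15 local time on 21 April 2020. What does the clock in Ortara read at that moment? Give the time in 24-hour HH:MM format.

20:15

1 February 2020 is a Saturday, so the first Friday is February 7.
1 September 2020 is a Tuesday, so Fridays fall on 4, 11, 18, 25; the last is September 25.
21 April 2020 falls between 7 February and 25 September, so daylight saving is in effect and Lumoth Isles is at UTC−10:00.
05:15 Lumoth Isles + 10h = 15:15 UTC.
1 October 2019 is a Tuesday, so the first Sunday is October 6 and the second is October 13.
1 April 2020 is a Wednesday, so the first Sunday is April 5 and the fourth is April 26.
At the standard offset (UTC+04:00), 15:15 UTC + 4h = 19:15 Ortara standard time.
The standard-time date in Ortara, 21 April 2020, lies within the daylight-saving period (13 October 2019 – 26 April 2020), so Ortara is on daylight time, UTC+05:00.
15:15 UTC + 5h = 20:15 Ortara.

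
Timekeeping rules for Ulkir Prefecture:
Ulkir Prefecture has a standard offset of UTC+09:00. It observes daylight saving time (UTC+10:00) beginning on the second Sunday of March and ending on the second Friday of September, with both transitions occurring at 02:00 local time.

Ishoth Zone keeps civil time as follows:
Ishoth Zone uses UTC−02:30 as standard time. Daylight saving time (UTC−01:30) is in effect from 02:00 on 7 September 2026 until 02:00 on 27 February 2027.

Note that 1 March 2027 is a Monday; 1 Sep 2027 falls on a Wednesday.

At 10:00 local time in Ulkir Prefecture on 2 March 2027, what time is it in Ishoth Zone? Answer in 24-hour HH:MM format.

22:30

1 March 2027 is a Monday, so the first Sunday is March 7 and the second is March 14.
1 September 2027 is a Wednesday, so the first Friday is September 3 and the second is September 10.
2 March 2027 is outside the daylight-saving period (14 March – 10 September), so Ulkir Prefecture is on standard time, UTC+09:00.
10:00 Ulkir Prefecture − 9h = 01:00 UTC.
At the standard offset (UTC−02:30), 01:00 UTC − 2h30m = 22:30 Ishoth Zone standard time (rolling into the previous day, 1 March 2027).
The standard-time date in Ishoth Zone, 1 March 2027, does not fall between 7 September 2026 and 27 February 2027, so daylight saving is not in effect and Ishoth Zone is at UTC−02:30.
01:00 UTC − 2h30m = 22:30 Ishoth Zone (rolling into the previous day, 1 March 2027).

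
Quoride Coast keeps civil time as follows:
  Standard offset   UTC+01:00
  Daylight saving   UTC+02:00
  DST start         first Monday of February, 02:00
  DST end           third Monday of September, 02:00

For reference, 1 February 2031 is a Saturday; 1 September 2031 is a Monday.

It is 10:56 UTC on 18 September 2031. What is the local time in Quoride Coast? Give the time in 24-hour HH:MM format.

11:56

1 February 2031 is a Saturday, so the first Monday is February 3.
1 September 2031 is a Monday, so the first Monday is September 1 and the third is September 15.
At the standard offset (UTC+01:00), 10:56 UTC + 1h = 11:56 Quoride Coast standard time.
The standard-time date in Quoride Coast, 18 September 2031, does not fall between 3 February and 15 September, so daylight saving is not in effect and Quoride Coast is at UTC+01:00.
10:56 UTC + 1h = 11:56 local.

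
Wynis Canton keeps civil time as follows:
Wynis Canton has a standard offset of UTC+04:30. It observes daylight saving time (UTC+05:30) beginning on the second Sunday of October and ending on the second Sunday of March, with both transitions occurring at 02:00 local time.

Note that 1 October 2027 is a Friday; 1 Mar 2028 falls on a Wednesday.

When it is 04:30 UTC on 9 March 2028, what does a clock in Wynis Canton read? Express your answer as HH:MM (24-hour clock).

10:00

1 October 2027 is a Friday, so the first Sunday is October 3 and the second is October 10.
1 March 2028 is a Wednesday, so the first Sunday is March 5 and the second is March 12.
At the standard offset (UTC+04:30), 04:30 UTC + 4h30m = 09:00 Wynis Canton standard time.
The standard-time date in Wynis Canton, 9 March 2028, lies within the daylight-saving period (10 October 2027 – 12 March 2028), so Wynis Canton is on daylight time, UTC+05:30.
04:30 UTC + 5h30m = 10:00 local.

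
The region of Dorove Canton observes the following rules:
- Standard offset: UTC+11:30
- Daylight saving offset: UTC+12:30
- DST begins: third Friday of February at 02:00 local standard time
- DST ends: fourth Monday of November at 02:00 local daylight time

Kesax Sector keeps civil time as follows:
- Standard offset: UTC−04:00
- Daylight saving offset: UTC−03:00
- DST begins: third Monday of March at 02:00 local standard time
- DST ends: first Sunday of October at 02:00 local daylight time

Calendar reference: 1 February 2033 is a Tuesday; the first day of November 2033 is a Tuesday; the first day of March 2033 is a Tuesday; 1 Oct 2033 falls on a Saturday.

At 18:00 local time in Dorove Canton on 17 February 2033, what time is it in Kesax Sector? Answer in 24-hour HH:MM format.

1 February 2033 is a Tuesday, so the first Friday is February 4 and the third is February 18.
1 November 2033 is a Tuesday, so the first Monday is November 7 and the fourth is November 28.
17 February 2033 is outside the daylight-saving period (18 February – 28 November), so Dorove Canton is on standard time, UTC+11:30.
18:00 Dorove Canton − 11h30m = 06:30 UTC.
1 March 2033 is a Tuesday, so the first Monday is March 7 and the third is March 21.
1 October 2033 is a Saturday, so the first Sunday is October 2.
At the standard offset (UTC−04:00), 06:30 UTC − 4h = 02:30 Kesax Sector standard time.
The standard-time date in Kesax Sector, 17 February 2033, is outside the daylight-saving period (21 March – 2 October), so Kesax Sector is on standard time, UTC−04:00.
06:30 UTC − 4h = 02:30 Kesax Sector.

02:30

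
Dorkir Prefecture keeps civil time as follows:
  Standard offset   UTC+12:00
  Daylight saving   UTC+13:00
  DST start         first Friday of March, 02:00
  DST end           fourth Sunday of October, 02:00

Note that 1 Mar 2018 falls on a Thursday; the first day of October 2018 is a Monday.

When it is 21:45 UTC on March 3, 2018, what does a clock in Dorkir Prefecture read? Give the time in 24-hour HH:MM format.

1 March 2018 is a Thursday, so the first Friday is March 2.
1 October 2018 is a Monday, so the first Sunday is October 7 and the fourth is October 28.
At the standard offset (UTC+12:00), 21:45 UTC + 12h = 09:45 Dorkir Prefecture standard time (rolling into the next day, 4 March 2018).
The standard-time date in Dorkir Prefecture, March 4, 2018, lies within the daylight-saving period (2 March – 28 October), so Dorkir Prefecture is on daylight time, UTC+13:00.
21:45 UTC + 13h = 10:45 local (rolling into the next day, 4 March 2018).

10:45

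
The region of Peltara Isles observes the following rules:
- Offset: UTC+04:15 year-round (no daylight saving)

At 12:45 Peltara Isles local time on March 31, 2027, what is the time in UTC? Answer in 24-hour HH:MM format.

Peltara Isles stays on UTC+04:15 all year.
12:45 local − 4h15m = 08:30 UTC.

08:30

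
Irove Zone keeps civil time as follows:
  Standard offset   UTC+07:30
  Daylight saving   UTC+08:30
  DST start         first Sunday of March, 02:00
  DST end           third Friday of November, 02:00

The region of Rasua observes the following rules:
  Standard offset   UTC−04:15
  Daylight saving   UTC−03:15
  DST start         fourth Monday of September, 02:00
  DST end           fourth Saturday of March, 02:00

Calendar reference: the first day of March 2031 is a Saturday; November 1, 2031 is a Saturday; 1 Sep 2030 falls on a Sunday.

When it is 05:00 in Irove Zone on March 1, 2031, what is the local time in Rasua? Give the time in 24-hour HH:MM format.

1 March 2031 is a Saturday, so the first Sunday is March 2.
1 November 2031 is a Saturday, so the first Friday is November 7 and the third is November 21.
March 1, 2031 does not fall between 2 March and 21 November, so daylight saving is not in effect and Irove Zone is at UTC+07:30.
05:00 Irove Zone − 7h30m = 21:30 UTC (rolling into the previous day, 28 February 2031).
1 September 2030 is a Sunday, so the first Monday is September 2 and the fourth is September 23.
1 March 2031 is a Saturday, so the first Saturday is March 1 and the fourth is March 22.
At the standard offset (UTC−04:15), 21:30 UTC − 4h15m = 17:15 Rasua standard time.
The standard-time date in Rasua, February 28, 2031, falls between 23 September 2030 and 22 March 2031, so daylight saving is in effect and Rasua is at UTC−03:15.
21:30 UTC − 3h15m = 18:15 Rasua.

18:15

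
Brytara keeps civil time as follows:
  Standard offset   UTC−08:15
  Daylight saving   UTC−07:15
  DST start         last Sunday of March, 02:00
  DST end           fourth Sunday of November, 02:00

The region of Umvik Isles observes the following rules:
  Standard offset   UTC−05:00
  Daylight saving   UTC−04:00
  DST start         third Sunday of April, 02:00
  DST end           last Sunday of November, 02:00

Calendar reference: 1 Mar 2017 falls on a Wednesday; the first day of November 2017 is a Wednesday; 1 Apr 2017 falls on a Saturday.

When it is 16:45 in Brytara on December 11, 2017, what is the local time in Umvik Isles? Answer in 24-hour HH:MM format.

1 March 2017 is a Wednesday, so Sundays fall on 5, 12, 19, 26; the last is March 26.
1 November 2017 is a Wednesday, so the first Sunday is November 5 and the fourth is November 26.
December 11, 2017 is outside the daylight-saving period (26 March – 26 November), so Brytara is on standard time, UTC−08:15.
16:45 Brytara + 8h15m = 01:00 UTC (rolling into the next day, 12 December 2017).
1 April 2017 is a Saturday, so the first Sunday is April 2 and the third is April 16.
1 November 2017 is a Wednesday, so Sundays fall on 5, 12, 19, 26; the last is November 26.
At the standard offset (UTC−05:00), 01:00 UTC − 5h = 20:00 Umvik Isles standard time (rolling into the previous day, 11 December 2017).
Daylight saving runs 16 April – 26 November; the standard-time date in Umvik Isles, December 11, 2017, is outside that window, so Umvik Isles is on standard time at UTC−05:00.
01:00 UTC − 5h = 20:00 Umvik Isles (rolling into the previous day, 11 December 2017).

20:00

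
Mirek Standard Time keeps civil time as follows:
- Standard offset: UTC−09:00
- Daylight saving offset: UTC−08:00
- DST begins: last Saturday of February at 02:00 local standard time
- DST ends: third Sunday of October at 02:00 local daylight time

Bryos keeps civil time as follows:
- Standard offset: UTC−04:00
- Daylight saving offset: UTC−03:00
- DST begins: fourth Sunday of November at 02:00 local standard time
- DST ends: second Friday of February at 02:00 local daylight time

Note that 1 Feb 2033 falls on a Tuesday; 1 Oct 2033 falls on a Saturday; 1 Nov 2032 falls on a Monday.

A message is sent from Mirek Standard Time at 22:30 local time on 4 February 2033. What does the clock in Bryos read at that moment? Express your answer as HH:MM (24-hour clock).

04:30

1 February 2033 is a Tuesday, so Saturdays fall on 5, 12, 19, 26; the last is February 26.
1 October 2033 is a Saturday, so the first Sunday is October 2 and the third is October 16.
4 February 2033 does not fall between 26 February and 16 October, so daylight saving is not in effect and Mirek Standard Time is at UTC−09:00.
22:30 Mirek Standard Time + 9h = 07:30 UTC (rolling into the next day, 5 February 2033).
1 November 2032 is a Monday, so the first Sunday is November 7 and the fourth is November 28.
1 February 2033 is a Tuesday, so the first Friday is February 4 and the second is February 11.
At the standard offset (UTC−04:00), 07:30 UTC − 4h = 03:30 Bryos standard time.
The standard-time date in Bryos, 5 February 2033, lies within the daylight-saving period (28 November 2032 – 11 February 2033), so Bryos is on daylight time, UTC−03:00.
07:30 UTC − 3h = 04:30 Bryos.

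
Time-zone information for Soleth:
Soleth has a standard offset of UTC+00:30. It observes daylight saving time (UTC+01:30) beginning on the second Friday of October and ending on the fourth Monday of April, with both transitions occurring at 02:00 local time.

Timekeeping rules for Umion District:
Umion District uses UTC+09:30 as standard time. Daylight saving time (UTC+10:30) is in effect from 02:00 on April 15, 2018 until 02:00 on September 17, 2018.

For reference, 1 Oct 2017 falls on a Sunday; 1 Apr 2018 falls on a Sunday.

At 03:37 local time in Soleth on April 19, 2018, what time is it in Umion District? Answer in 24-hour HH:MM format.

12:37

1 October 2017 is a Sunday, so the first Friday is October 6 and the second is October 13.
1 April 2018 is a Sunday, so the first Monday is April 2 and the fourth is April 23.
April 19, 2018 lies within the daylight-saving period (13 October 2017 – 23 April 2018), so Soleth is on daylight time, UTC+01:30.
03:37 Soleth − 1h30m = 02:07 UTC.
At the standard offset (UTC+09:30), 02:07 UTC + 9h30m = 11:37 Umion District standard time.
The standard-time date in Umion District, April 19, 2018, lies within the daylight-saving period (15 April – 17 September), so Umion District is on daylight time, UTC+10:30.
02:07 UTC + 10h30m = 12:37 Umion District.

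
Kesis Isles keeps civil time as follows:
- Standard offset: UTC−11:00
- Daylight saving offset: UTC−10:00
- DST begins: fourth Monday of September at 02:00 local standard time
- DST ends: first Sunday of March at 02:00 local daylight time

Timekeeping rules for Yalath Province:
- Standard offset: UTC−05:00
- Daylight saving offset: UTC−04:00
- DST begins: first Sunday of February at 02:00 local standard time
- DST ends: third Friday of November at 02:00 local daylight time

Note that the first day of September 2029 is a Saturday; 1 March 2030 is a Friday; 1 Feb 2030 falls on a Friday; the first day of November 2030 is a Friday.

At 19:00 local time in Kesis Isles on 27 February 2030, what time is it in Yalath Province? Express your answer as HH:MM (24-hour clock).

1 September 2029 is a Saturday, so the first Monday is September 3 and the fourth is September 24.
1 March 2030 is a Friday, so the first Sunday is March 3.
27 February 2030 lies within the daylight-saving period (24 September 2029 – 3 March 2030), so Kesis Isles is on daylight time, UTC−10:00.
19:00 Kesis Isles + 10h = 05:00 UTC (rolling into the next day, 28 February 2030).
1 February 2030 is a Friday, so the first Sunday is February 3.
1 November 2030 is a Friday, so the first Friday is November 1 and the third is November 15.
At the standard offset (UTC−05:00), 05:00 UTC − 5h = 00:00 Yalath Province standard time.
The standard-time date in Yalath Province, 28 February 2030, falls between 3 February and 15 November, so daylight saving is in effect and Yalath Province is at UTC−04:00.
05:00 UTC − 4h = 01:00 Yalath Province.

01:00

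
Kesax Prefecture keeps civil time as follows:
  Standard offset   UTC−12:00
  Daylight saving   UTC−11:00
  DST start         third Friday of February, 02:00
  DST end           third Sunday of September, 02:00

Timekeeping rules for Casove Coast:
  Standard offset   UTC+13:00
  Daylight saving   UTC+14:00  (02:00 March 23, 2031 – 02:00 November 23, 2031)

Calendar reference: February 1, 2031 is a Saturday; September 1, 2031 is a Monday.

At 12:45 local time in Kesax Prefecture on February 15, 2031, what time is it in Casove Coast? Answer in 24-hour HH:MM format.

1 February 2031 is a Saturday, so the first Friday is February 7 and the third is February 21.
1 September 2031 is a Monday, so the first Sunday is September 7 and the third is September 21.
February 15, 2031 is outside the daylight-saving period (21 February – 21 September), so Kesax Prefecture is on standard time, UTC−12:00.
12:45 Kesax Prefecture + 12h = 00:45 UTC (rolling into the next day, 16 February 2031).
At the standard offset (UTC+13:00), 00:45 UTC + 13h = 13:45 Casove Coast standard time.
The standard-time date in Casove Coast, February 16, 2031, does not fall between 23 March and 23 November, so daylight saving is not in effect and Casove Coast is at UTC+13:00.
00:45 UTC + 13h = 13:45 Casove Coast.

13:45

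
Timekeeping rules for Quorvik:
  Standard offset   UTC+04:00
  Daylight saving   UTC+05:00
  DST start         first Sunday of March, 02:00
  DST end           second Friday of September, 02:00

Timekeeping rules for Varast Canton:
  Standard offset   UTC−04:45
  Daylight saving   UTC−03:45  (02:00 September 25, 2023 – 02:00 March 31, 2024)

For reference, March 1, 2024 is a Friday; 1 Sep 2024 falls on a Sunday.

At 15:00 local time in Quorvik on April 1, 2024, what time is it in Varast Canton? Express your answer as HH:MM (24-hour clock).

05:15

1 March 2024 is a Friday, so the first Sunday is March 3.
1 September 2024 is a Sunday, so the first Friday is September 6 and the second is September 13.
April 1, 2024 lies within the daylight-saving period (3 March – 13 September), so Quorvik is on daylight time, UTC+05:00.
15:00 Quorvik − 5h = 10:00 UTC.
At the standard offset (UTC−04:45), 10:00 UTC − 4h45m = 05:15 Varast Canton standard time.
The standard-time date in Varast Canton, April 1, 2024, does not fall between 25 September 2023 and 31 March 2024, so daylight saving is not in effect and Varast Canton is at UTC−04:45.
10:00 UTC − 4h45m = 05:15 Varast Canton.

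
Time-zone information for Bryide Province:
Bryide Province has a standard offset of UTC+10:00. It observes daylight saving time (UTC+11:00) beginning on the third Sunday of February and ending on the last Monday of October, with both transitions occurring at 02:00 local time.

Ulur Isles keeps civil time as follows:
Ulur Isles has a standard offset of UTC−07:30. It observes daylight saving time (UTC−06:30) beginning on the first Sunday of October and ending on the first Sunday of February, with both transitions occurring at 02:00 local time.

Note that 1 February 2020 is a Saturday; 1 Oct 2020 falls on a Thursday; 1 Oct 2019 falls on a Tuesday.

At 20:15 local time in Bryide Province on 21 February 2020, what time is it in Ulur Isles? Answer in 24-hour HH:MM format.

01:45

1 February 2020 is a Saturday, so the first Sunday is February 2 and the third is February 16.
1 October 2020 is a Thursday, so Mondays fall on 5, 12, 19, 26; the last is October 26.
21 February 2020 lies within the daylight-saving period (16 February – 26 October), so Bryide Province is on daylight time, UTC+11:00.
20:15 Bryide Province − 11h = 09:15 UTC.
1 October 2019 is a Tuesday, so the first Sunday is October 6.
1 February 2020 is a Saturday, so the first Sunday is February 2.
At the standard offset (UTC−07:30), 09:15 UTC − 7h30m = 01:45 Ulur Isles standard time.
The standard-time date in Ulur Isles, 21 February 2020, does not fall between 6 October 2019 and 2 February 2020, so daylight saving is not in effect and Ulur Isles is at UTC−07:30.
09:15 UTC − 7h30m = 01:45 Ulur Isles.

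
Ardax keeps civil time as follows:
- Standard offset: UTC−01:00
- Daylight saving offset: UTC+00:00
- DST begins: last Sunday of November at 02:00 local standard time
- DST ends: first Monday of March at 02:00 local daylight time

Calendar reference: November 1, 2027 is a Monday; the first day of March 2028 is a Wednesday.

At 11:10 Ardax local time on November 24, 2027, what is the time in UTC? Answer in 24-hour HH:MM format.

12:10

1 November 2027 is a Monday, so Sundays fall on 7, 14, 21, 28; the last is November 28.
1 March 2028 is a Wednesday, so the first Monday is March 6.
November 24, 2027 does not fall between 28 November 2027 and 6 March 2028, so daylight saving is not in effect and Ardax is at UTC−01:00.
11:10 local + 1h = 12:10 UTC.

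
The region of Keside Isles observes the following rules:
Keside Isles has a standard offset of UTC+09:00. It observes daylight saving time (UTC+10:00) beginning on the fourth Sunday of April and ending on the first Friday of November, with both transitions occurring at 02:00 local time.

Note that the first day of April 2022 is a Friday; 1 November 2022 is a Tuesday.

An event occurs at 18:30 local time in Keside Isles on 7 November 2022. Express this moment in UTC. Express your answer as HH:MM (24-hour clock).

1 April 2022 is a Friday, so the first Sunday is April 3 and the fourth is April 24.
1 November 2022 is a Tuesday, so the first Friday is November 4.
7 November 2022 does not fall between 24 April and 4 November, so daylight saving is not in effect and Keside Isles is at UTC+09:00.
18:30 local − 9h = 09:30 UTC.

09:30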